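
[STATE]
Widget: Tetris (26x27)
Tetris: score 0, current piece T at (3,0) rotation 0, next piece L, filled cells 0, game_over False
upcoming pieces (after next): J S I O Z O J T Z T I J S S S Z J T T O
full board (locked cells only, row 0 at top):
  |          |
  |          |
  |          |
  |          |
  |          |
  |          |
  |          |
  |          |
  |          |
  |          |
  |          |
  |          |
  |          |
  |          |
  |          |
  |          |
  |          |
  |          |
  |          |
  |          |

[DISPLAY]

    ▒     │Next:          
   ▒▒▒    │  ▒            
          │▒▒▒            
          │               
          │               
          │               
          │Score:         
          │0              
          │               
          │               
          │               
          │               
          │               
          │               
          │               
          │               
          │               
          │               
          │               
          │               
          │               
          │               
          │               
          │               
          │               
          │               
          │               


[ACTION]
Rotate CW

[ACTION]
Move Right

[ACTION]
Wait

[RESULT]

          │Next:          
    ▒     │  ▒            
    ▒▒    │▒▒▒            
    ▒     │               
          │               
          │               
          │Score:         
          │0              
          │               
          │               
          │               
          │               
          │               
          │               
          │               
          │               
          │               
          │               
          │               
          │               
          │               
          │               
          │               
          │               
          │               
          │               
          │               


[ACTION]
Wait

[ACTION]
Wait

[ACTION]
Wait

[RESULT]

          │Next:          
          │  ▒            
          │▒▒▒            
          │               
    ▒     │               
    ▒▒    │               
    ▒     │Score:         
          │0              
          │               
          │               
          │               
          │               
          │               
          │               
          │               
          │               
          │               
          │               
          │               
          │               
          │               
          │               
          │               
          │               
          │               
          │               
          │               


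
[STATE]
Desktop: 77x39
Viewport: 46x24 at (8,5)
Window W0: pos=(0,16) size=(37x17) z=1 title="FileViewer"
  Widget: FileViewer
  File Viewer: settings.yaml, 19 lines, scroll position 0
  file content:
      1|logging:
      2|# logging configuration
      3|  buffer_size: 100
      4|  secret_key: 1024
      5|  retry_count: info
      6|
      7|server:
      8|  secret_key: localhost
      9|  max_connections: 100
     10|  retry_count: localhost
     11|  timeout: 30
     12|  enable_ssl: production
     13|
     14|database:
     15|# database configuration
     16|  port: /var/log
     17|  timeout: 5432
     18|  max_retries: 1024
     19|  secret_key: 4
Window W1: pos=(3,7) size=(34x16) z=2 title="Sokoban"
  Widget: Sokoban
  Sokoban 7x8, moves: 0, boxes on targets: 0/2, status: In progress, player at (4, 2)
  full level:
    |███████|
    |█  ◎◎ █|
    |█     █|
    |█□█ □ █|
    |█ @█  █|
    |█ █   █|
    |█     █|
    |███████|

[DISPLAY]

                                              
                                              
━━━━━━━━━━━━━━━━━━━━━━━━━━━━┓                 
oban                        ┃                 
────────────────────────────┨                 
███                         ┃                 
◎ █                         ┃                 
  █                         ┃                 
□ █                         ┃                 
  █                         ┃                 
  █                         ┃                 
  █                         ┃                 
███                         ┃                 
s: 0  0/2                   ┃                 
                            ┃                 
                            ┃                 
                            ┃                 
━━━━━━━━━━━━━━━━━━━━━━━━━━━━┛                 
_count: info               ░┃                 
                           ░┃                 
                           ░┃                 
t_key: localhost           ░┃                 
onnections: 100            ░┃                 
_count: localhost          ░┃                 


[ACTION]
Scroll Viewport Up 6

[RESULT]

                                              
                                              
                                              
                                              
                                              
                                              
                                              
━━━━━━━━━━━━━━━━━━━━━━━━━━━━┓                 
oban                        ┃                 
────────────────────────────┨                 
███                         ┃                 
◎ █                         ┃                 
  █                         ┃                 
□ █                         ┃                 
  █                         ┃                 
  █                         ┃                 
  █                         ┃                 
███                         ┃                 
s: 0  0/2                   ┃                 
                            ┃                 
                            ┃                 
                            ┃                 
━━━━━━━━━━━━━━━━━━━━━━━━━━━━┛                 
_count: info               ░┃                 


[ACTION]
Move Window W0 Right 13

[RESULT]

                                              
                                              
                                              
                                              
                                              
                                              
                                              
━━━━━━━━━━━━━━━━━━━━━━━━━━━━┓                 
oban                        ┃                 
────────────────────────────┨                 
███                         ┃                 
◎ █                         ┃                 
  █                         ┃                 
□ █                         ┃                 
  █                         ┃                 
  █                         ┃                 
  █                         ┃━━━━━━━━━━━━┓    
███                         ┃            ┃    
s: 0  0/2                   ┃────────────┨    
                            ┃           ▲┃    
                            ┃           █┃    
                            ┃           ░┃    
━━━━━━━━━━━━━━━━━━━━━━━━━━━━┛           ░┃    
     ┃  retry_count: info               ░┃    


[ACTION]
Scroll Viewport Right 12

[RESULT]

                                              
                                              
                                              
                                              
                                              
                                              
                                              
━━━━━━━━━━━━━━━━┓                             
                ┃                             
────────────────┨                             
                ┃                             
                ┃                             
                ┃                             
                ┃                             
                ┃                             
                ┃                             
                ┃━━━━━━━━━━━━┓                
                ┃            ┃                
                ┃────────────┨                
                ┃           ▲┃                
                ┃           █┃                
                ┃           ░┃                
━━━━━━━━━━━━━━━━┛           ░┃                
y_count: info               ░┃                


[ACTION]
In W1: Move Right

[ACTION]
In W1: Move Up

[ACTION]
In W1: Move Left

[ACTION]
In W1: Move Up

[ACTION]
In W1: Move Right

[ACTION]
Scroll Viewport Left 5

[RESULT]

                                              
                                              
                                              
                                              
                                              
                                              
                                              
━━━━━━━━━━━━━━━━━━━━━┓                        
                     ┃                        
─────────────────────┨                        
                     ┃                        
                     ┃                        
                     ┃                        
                     ┃                        
                     ┃                        
                     ┃                        
                     ┃━━━━━━━━━━━━┓           
                     ┃            ┃           
/2                   ┃────────────┨           
                     ┃           ▲┃           
                     ┃           █┃           
                     ┃           ░┃           
━━━━━━━━━━━━━━━━━━━━━┛           ░┃           
 retry_count: info               ░┃           


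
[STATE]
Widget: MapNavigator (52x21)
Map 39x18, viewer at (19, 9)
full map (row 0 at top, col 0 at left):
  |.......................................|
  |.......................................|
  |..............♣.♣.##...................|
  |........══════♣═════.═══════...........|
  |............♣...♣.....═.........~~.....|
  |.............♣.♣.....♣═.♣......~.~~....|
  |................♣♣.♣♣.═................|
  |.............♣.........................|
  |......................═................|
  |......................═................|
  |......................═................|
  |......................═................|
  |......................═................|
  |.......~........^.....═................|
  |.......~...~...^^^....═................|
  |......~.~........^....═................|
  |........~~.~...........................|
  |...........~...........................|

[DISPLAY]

                                                    
       .......................................      
       .......................................      
       ..............♣.♣.##...................      
       ........══════♣═════.═══════...........      
       ............♣...♣.....═.........~~.....      
       .............♣.♣.....♣═.♣......~.~~....      
       ................♣♣.♣♣.═................      
       .............♣.........................      
       ......................═................      
       ...................@..═................      
       ......................═................      
       ......................═................      
       ......................═................      
       .......~........^.....═................      
       .......~...~...^^^....═................      
       ......~.~........^....═................      
       ........~~.~...........................      
       ...........~...........................      
                                                    
                                                    


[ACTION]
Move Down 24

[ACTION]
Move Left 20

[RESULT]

                          .............♣............
                          ......................═...
                          ......................═...
                          ......................═...
                          ......................═...
                          ......................═...
                          .......~........^.....═...
                          .......~...~...^^^....═...
                          ......~.~........^....═...
                          ........~~.~..............
                          @..........~..............
                                                    
                                                    
                                                    
                                                    
                                                    
                                                    
                                                    
                                                    
                                                    
                                                    


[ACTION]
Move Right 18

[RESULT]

        .............♣.........................     
        ......................═................     
        ......................═................     
        ......................═................     
        ......................═................     
        ......................═................     
        .......~........^.....═................     
        .......~...~...^^^....═................     
        ......~.~........^....═................     
        ........~~.~...........................     
        ...........~......@....................     
                                                    
                                                    
                                                    
                                                    
                                                    
                                                    
                                                    
                                                    
                                                    
                                                    


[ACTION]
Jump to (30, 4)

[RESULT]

                                                    
                                                    
                                                    
                                                    
                                                    
                                                    
...................................                 
...................................                 
..........♣.♣.##...................                 
....══════♣═════.═══════...........                 
........♣...♣.....═.......@.~~.....                 
.........♣.♣.....♣═.♣......~.~~....                 
............♣♣.♣♣.═................                 
.........♣.........................                 
..................═................                 
..................═................                 
..................═................                 
..................═................                 
..................═................                 
...~........^.....═................                 
...~...~...^^^....═................                 


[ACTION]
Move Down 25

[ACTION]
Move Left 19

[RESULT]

               .............♣.......................
               ......................═..............
               ......................═..............
               ......................═..............
               ......................═..............
               ......................═..............
               .......~........^.....═..............
               .......~...~...^^^....═..............
               ......~.~........^....═..............
               ........~~.~.........................
               ...........@.........................
                                                    
                                                    
                                                    
                                                    
                                                    
                                                    
                                                    
                                                    
                                                    
                                                    


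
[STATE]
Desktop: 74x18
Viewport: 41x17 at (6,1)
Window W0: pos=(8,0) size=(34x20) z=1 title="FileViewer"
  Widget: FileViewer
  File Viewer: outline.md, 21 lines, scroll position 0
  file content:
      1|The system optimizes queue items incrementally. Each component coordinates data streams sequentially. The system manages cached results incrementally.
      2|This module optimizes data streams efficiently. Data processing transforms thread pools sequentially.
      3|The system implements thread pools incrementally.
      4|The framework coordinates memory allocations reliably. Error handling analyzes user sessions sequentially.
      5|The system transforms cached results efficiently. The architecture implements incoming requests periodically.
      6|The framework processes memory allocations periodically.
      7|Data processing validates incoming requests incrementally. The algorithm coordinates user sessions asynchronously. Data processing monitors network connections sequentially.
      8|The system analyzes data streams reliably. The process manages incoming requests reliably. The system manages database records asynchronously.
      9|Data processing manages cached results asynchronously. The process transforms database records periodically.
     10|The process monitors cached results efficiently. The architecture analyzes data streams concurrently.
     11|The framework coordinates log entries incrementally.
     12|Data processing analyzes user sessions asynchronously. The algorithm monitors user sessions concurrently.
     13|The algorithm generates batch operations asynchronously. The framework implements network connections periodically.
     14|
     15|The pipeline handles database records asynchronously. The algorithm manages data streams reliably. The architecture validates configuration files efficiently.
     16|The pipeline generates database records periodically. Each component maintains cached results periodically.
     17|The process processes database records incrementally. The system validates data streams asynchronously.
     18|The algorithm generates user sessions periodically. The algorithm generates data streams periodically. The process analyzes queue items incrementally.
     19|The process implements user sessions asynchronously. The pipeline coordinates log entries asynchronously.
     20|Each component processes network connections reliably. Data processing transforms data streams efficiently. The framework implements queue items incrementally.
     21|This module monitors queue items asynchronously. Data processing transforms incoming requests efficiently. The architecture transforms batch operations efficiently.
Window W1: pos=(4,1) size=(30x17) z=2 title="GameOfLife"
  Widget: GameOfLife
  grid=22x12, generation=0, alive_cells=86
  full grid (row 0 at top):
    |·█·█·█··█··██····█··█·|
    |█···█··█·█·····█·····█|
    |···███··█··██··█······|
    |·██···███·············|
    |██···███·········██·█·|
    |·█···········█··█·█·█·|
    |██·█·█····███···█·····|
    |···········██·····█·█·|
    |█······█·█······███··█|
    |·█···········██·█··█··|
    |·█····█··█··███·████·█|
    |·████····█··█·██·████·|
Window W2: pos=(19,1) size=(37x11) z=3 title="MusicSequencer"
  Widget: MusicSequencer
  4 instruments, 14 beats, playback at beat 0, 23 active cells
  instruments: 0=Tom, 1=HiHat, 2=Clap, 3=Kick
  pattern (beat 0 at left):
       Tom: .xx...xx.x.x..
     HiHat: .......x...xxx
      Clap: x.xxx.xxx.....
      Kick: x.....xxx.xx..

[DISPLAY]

━━━━━━━━━━━━━┏━━━━━━━━━━━━━━━━━━━━━━━━━━━
GameOfLife   ┃ MusicSequencer            
─────────────┠───────────────────────────
en: 0        ┃      ▼1234567890123       
█·█·█··█··██·┃   Tom·██···██·█·█··       
···█··█·█····┃ HiHat·······█···███       
··███··█··██·┃  Clap█·███·███·····       
██···███·····┃  Kick█·····███·██··       
█···███······┃                           
█···········█┃                           
█·█·█····███·┗━━━━━━━━━━━━━━━━━━━━━━━━━━━
··········██·····█·█·      ┃ed res░┃     
······█·█······███··█      ┃ log e░┃     
█···········██·█··█··      ┃user s░┃     
█····█··█··███·████·█      ┃atch o░┃     
████····█··█·██·████·      ┃      ░┃     
━━━━━━━━━━━━━━━━━━━━━━━━━━━┛base r░┃     


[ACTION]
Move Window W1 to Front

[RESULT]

━━━━━━━━━━━━━━━━━━━━━━━━━━━┓━━━━━━━━━━━━━
GameOfLife                 ┃r            
───────────────────────────┨─────────────
en: 0                      ┃890123       
█·█·█··█··██····█··█·      ┃·█·█··       
···█··█·█·····█·····█      ┃···███       
··███··█··██··█······      ┃█·····       
██···███·············      ┃█·██··       
█···███·········██·█·      ┃             
█···········█··█·█·█·      ┃             
█·█·█····███···█·····      ┃━━━━━━━━━━━━━
··········██·····█·█·      ┃ed res░┃     
······█·█······███··█      ┃ log e░┃     
█···········██·█··█··      ┃user s░┃     
█····█··█··███·████·█      ┃atch o░┃     
████····█··█·██·████·      ┃      ░┃     
━━━━━━━━━━━━━━━━━━━━━━━━━━━┛base r░┃     


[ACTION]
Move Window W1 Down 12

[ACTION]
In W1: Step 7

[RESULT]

━━━━━━━━━━━━━━━━━━━━━━━━━━━┓━━━━━━━━━━━━━
GameOfLife                 ┃r            
───────────────────────────┨─────────────
en: 7                      ┃890123       
·····················      ┃·█·█··       
██···················      ┃···███       
███··················      ┃█·····       
████····██···········      ┃█·██··       
██·█····██···········      ┃             
·█···················      ┃             
···█······███········      ┃━━━━━━━━━━━━━
█········█·██········      ┃ed res░┃     
········█··█·········      ┃ log e░┃     
··██·····███·········      ┃user s░┃     
·····················      ┃atch o░┃     
·····················      ┃      ░┃     
━━━━━━━━━━━━━━━━━━━━━━━━━━━┛base r░┃     


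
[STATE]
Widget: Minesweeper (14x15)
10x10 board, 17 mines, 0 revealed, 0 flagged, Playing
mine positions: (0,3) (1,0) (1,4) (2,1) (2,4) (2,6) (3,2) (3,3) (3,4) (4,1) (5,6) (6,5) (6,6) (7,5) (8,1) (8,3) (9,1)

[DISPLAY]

■■■■■■■■■■    
■■■■■■■■■■    
■■■■■■■■■■    
■■■■■■■■■■    
■■■■■■■■■■    
■■■■■■■■■■    
■■■■■■■■■■    
■■■■■■■■■■    
■■■■■■■■■■    
■■■■■■■■■■    
              
              
              
              
              


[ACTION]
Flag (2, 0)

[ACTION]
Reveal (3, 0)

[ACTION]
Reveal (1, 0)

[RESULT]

■■■✹■■■■■■    
✹■■■✹■■■■■    
⚑✹■■✹■✹■■■    
2■✹✹✹■■■■■    
■✹■■■■■■■■    
■■■■■■✹■■■    
■■■■■✹✹■■■    
■■■■■✹■■■■    
■✹■✹■■■■■■    
■✹■■■■■■■■    
              
              
              
              
              


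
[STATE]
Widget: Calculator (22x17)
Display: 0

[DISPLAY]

                     0
┌───┬───┬───┬───┐     
│ 7 │ 8 │ 9 │ ÷ │     
├───┼───┼───┼───┤     
│ 4 │ 5 │ 6 │ × │     
├───┼───┼───┼───┤     
│ 1 │ 2 │ 3 │ - │     
├───┼───┼───┼───┤     
│ 0 │ . │ = │ + │     
├───┼───┼───┼───┤     
│ C │ MC│ MR│ M+│     
└───┴───┴───┴───┘     
                      
                      
                      
                      
                      


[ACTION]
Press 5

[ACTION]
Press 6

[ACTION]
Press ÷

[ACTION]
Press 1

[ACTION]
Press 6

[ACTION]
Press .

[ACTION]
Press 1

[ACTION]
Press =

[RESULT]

            3.47826087
┌───┬───┬───┬───┐     
│ 7 │ 8 │ 9 │ ÷ │     
├───┼───┼───┼───┤     
│ 4 │ 5 │ 6 │ × │     
├───┼───┼───┼───┤     
│ 1 │ 2 │ 3 │ - │     
├───┼───┼───┼───┤     
│ 0 │ . │ = │ + │     
├───┼───┼───┼───┤     
│ C │ MC│ MR│ M+│     
└───┴───┴───┴───┘     
                      
                      
                      
                      
                      


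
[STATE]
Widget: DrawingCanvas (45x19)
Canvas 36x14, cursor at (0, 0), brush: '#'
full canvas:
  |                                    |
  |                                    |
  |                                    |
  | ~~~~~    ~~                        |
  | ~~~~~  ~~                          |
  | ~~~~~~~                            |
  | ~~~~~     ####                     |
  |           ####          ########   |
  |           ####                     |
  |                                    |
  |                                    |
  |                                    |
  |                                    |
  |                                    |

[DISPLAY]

+                                            
                                             
                                             
 ~~~~~    ~~                                 
 ~~~~~  ~~                                   
 ~~~~~~~                                     
 ~~~~~     ####                              
           ####          ########            
           ####                              
                                             
                                             
                                             
                                             
                                             
                                             
                                             
                                             
                                             
                                             


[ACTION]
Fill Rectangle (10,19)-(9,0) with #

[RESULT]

+                                            
                                             
                                             
 ~~~~~    ~~                                 
 ~~~~~  ~~                                   
 ~~~~~~~                                     
 ~~~~~     ####                              
           ####          ########            
           ####                              
####################                         
####################                         
                                             
                                             
                                             
                                             
                                             
                                             
                                             
                                             


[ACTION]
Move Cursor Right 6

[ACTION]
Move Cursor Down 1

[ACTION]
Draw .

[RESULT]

                                             
      .                                      
                                             
 ~~~~~    ~~                                 
 ~~~~~  ~~                                   
 ~~~~~~~                                     
 ~~~~~     ####                              
           ####          ########            
           ####                              
####################                         
####################                         
                                             
                                             
                                             
                                             
                                             
                                             
                                             
                                             


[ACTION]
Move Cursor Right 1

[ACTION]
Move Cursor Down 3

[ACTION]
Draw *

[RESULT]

                                             
      .                                      
                                             
 ~~~~~    ~~                                 
 ~~~~~ *~~                                   
 ~~~~~~~                                     
 ~~~~~     ####                              
           ####          ########            
           ####                              
####################                         
####################                         
                                             
                                             
                                             
                                             
                                             
                                             
                                             
                                             


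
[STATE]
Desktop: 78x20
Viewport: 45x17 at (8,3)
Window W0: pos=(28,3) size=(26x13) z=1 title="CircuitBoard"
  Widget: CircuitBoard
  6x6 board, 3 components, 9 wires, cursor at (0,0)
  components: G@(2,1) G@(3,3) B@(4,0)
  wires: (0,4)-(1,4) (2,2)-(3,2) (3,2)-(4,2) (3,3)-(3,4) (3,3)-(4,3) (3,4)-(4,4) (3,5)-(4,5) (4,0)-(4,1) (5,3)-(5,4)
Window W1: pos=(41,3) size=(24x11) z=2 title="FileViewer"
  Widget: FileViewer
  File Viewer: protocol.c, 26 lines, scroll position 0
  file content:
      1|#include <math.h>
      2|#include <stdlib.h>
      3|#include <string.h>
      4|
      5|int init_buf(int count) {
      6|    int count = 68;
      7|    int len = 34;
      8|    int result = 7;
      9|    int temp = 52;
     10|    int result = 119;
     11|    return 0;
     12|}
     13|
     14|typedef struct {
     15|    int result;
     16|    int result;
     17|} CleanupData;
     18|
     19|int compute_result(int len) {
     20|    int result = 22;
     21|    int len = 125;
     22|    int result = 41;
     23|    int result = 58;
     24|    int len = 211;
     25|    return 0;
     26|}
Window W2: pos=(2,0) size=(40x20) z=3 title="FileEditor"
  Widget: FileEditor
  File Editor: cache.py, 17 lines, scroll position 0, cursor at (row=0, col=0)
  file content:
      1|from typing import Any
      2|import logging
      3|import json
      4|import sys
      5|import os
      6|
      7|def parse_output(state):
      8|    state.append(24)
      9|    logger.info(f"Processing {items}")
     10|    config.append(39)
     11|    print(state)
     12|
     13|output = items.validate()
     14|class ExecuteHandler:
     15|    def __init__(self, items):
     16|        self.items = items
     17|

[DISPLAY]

typing import Any               ▲┃━━━━━━━━━━━
t logging                       █┃ FileViewer
t json                          ░┃───────────
t sys                           ░┃#include <m
t os                            ░┃#include <s
                                ░┃#include <s
arse_output(state):             ░┃           
tate.append(24)                 ░┃int init_bu
ogger.info(f"Processing {items}"░┃    int cou
onfig.append(39)                ░┃    int len
rint(state)                     ░┃━━━━━━━━━━━
                                ░┃   │   │   
t = items.validate()            ░┃━━━━━━━━━━━
 ExecuteHandler:                ░┃           
ef __init__(self, items):       ░┃           
   self.items = items           ▼┃           
━━━━━━━━━━━━━━━━━━━━━━━━━━━━━━━━━┛           


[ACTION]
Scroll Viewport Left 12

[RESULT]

  ┃█rom typing import Any               ▲┃━━━
  ┃import logging                       █┃ Fi
  ┃import json                          ░┃───
  ┃import sys                           ░┃#in
  ┃import os                            ░┃#in
  ┃                                     ░┃#in
  ┃def parse_output(state):             ░┃   
  ┃    state.append(24)                 ░┃int
  ┃    logger.info(f"Processing {items}"░┃   
  ┃    config.append(39)                ░┃   
  ┃    print(state)                     ░┃━━━
  ┃                                     ░┃   
  ┃output = items.validate()            ░┃━━━
  ┃class ExecuteHandler:                ░┃   
  ┃    def __init__(self, items):       ░┃   
  ┃        self.items = items           ▼┃   
  ┗━━━━━━━━━━━━━━━━━━━━━━━━━━━━━━━━━━━━━━┛   


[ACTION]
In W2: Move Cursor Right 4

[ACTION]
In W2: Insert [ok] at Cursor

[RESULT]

  ┃fromok█typing import Any             ▲┃━━━
  ┃import logging                       █┃ Fi
  ┃import json                          ░┃───
  ┃import sys                           ░┃#in
  ┃import os                            ░┃#in
  ┃                                     ░┃#in
  ┃def parse_output(state):             ░┃   
  ┃    state.append(24)                 ░┃int
  ┃    logger.info(f"Processing {items}"░┃   
  ┃    config.append(39)                ░┃   
  ┃    print(state)                     ░┃━━━
  ┃                                     ░┃   
  ┃output = items.validate()            ░┃━━━
  ┃class ExecuteHandler:                ░┃   
  ┃    def __init__(self, items):       ░┃   
  ┃        self.items = items           ▼┃   
  ┗━━━━━━━━━━━━━━━━━━━━━━━━━━━━━━━━━━━━━━┛   


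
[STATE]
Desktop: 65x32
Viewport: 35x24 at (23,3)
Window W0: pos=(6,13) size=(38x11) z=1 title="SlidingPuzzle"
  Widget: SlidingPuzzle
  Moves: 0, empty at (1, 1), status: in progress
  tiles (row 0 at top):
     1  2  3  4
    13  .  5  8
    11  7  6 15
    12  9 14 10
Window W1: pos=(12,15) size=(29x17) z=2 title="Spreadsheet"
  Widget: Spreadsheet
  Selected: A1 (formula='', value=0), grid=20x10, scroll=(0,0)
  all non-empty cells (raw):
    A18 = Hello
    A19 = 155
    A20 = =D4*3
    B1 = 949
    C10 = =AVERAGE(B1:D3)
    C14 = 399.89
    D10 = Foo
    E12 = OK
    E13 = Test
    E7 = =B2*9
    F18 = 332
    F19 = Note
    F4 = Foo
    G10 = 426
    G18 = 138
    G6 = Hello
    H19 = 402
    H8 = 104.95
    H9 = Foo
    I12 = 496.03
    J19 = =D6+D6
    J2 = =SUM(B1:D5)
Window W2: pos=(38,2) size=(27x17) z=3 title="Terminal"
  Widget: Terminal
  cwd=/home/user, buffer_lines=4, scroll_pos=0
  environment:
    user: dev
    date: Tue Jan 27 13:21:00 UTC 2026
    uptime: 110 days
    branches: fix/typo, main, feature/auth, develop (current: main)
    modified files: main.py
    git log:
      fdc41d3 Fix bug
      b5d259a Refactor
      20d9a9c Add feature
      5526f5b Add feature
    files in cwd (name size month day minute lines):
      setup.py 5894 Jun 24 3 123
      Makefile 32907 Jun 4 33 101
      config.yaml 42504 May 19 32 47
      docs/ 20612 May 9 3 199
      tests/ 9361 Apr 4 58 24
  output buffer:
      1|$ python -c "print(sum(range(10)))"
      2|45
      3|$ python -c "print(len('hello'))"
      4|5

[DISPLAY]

               ┃ Terminal          
               ┠───────────────────
               ┃$ python -c "print(
               ┃45                 
               ┃$ python -c "print(
               ┃5                  
               ┃$ █                
               ┃                   
               ┃                   
               ┃                   
━━━━━━━━━━━━━━━┃                   
               ┃                   
━━━━━━━━━━━━━━━┃                   
et             ┃                   
───────────────┃                   
               ┗━━━━━━━━━━━━━━━━━━━
     B       C   ┃  ┃              
-----------------┃  ┃              
0]     949       ┃  ┃              
 0       0       ┃  ┃              
 0       0       ┃━━┛              
 0       0       ┃                 
 0       0       ┃                 
 0       0       ┃                 


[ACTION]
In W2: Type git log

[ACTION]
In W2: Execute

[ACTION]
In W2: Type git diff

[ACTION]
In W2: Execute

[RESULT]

               ┃ Terminal          
               ┠───────────────────
               ┃$ git log          
               ┃fdc41d3 Fix bug    
               ┃b5d259a Refactor   
               ┃20d9a9c Add feature
               ┃5526f5b Add feature
               ┃$ git diff         
               ┃diff --git a/main.p
               ┃--- a/main.py      
━━━━━━━━━━━━━━━┃+++ b/main.py      
               ┃@@ -1,3 +1,4 @@    
━━━━━━━━━━━━━━━┃+# updated         
et             ┃ import sys        
───────────────┃$ █                
               ┗━━━━━━━━━━━━━━━━━━━
     B       C   ┃  ┃              
-----------------┃  ┃              
0]     949       ┃  ┃              
 0       0       ┃  ┃              
 0       0       ┃━━┛              
 0       0       ┃                 
 0       0       ┃                 
 0       0       ┃                 
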